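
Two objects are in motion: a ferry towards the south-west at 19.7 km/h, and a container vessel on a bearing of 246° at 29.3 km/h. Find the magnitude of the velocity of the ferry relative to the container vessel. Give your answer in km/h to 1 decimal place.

13.0 km/h

Taking east as x and north as y: ferry velocity = (-13.930, -13.930) km/h; container vessel velocity = (-26.767, -11.917) km/h.
Velocity of ferry relative to container vessel = (-13.930, -13.930) − (-26.767, -11.917) = (12.837, -2.013) km/h.
Magnitude = |(12.837, -2.013)| = 12.994 km/h.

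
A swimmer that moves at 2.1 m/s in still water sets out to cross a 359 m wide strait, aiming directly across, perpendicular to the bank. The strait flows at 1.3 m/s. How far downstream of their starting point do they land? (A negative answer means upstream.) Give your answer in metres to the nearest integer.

Perpendicular speed = 2.100 m/s; crossing time = 359 / 2.100 = 170.952 s.
Net downstream speed = 1.300 m/s.
Drift = 1.300 × 170.952 = 222.238 m (downstream).

222 m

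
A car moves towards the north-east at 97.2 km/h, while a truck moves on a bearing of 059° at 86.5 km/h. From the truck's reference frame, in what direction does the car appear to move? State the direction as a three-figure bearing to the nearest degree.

347°

Taking east as x and north as y: car velocity = (68.731, 68.731) km/h; truck velocity = (74.145, 44.551) km/h.
Velocity of car relative to truck = (68.731, 68.731) − (74.145, 44.551) = (-5.414, 24.180) km/h.
Bearing = atan2(-5.41, 24.18) = 347.38° clockwise from north.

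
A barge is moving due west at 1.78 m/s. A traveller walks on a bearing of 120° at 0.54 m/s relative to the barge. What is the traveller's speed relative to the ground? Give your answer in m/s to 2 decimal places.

1.34 m/s

Taking east as x and north as y: barge velocity = (-1.780, 0.000) m/s; traveller velocity relative to barge = (0.468, -0.270) m/s.
Velocity relative to ground = (-1.780, 0.000) + (0.468, -0.270) = (-1.312, -0.270) m/s.
Speed = |(-1.312, -0.270)| = 1.340 m/s.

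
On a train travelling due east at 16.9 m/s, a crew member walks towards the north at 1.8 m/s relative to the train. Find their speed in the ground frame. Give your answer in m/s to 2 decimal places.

17.00 m/s

Taking east as x and north as y: train velocity = (16.900, 0.000) m/s; crew member velocity relative to train = (0.000, 1.800) m/s.
Velocity relative to ground = (16.900, 0.000) + (0.000, 1.800) = (16.900, 1.800) m/s.
Speed = |(16.900, 1.800)| = 16.996 m/s.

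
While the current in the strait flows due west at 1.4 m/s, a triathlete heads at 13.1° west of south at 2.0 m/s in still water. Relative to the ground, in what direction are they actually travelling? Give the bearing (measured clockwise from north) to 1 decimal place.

223.6°

Taking east as x and north as y: velocity relative to the water = (-0.453, -1.948) m/s; the water relative to ground = (-1.400, 0.000) m/s.
Velocity relative to ground = (-0.453, -1.948) + (-1.400, 0.000) = (-1.853, -1.948) m/s.
Bearing = atan2(-1.85, -1.95) = 223.57° clockwise from north.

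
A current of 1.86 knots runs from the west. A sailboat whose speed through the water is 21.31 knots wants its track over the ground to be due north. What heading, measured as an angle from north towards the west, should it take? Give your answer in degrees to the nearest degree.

The current pushes perpendicular to the desired track; the heading must have a component into the current equal to 1.86 knots: 21.31 sin θ = 1.86.
sin θ = 0.0873, so θ = 5.007°.

5°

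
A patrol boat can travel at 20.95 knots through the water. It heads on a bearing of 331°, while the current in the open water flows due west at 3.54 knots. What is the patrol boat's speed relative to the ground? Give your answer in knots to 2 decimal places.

Taking east as x and north as y: velocity relative to the water = (-10.157, 18.323) knots; the water relative to ground = (-3.540, 0.000) knots.
Velocity relative to ground = (-10.157, 18.323) + (-3.540, 0.000) = (-13.697, 18.323) knots.
Speed = |(-13.697, 18.323)| = 22.877 knots.

22.88 knots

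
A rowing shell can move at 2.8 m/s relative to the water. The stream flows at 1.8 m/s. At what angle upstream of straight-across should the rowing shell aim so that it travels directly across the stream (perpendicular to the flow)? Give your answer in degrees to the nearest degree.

To cancel the current, the upstream component of the rowing shell's velocity must equal the flow: 2.8 sin θ = 1.8.
sin θ = 1.8 / 2.8 = 0.6429.
θ = arcsin(0.6429) = 40.005°.

40°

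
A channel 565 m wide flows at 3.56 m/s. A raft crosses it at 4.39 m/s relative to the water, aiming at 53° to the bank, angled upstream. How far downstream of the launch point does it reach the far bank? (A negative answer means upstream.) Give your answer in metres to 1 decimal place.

Perpendicular speed = 3.506 m/s; crossing time = 565 / 3.506 = 161.152 s.
Net downstream speed = 0.918 m/s.
Drift = 0.918 × 161.152 = 147.943 m (downstream).

147.9 m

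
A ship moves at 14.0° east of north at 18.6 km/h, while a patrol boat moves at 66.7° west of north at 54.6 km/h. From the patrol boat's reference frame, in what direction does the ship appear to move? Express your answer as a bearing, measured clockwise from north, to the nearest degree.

Taking east as x and north as y: ship velocity = (4.500, 18.048) km/h; patrol boat velocity = (-50.147, 21.597) km/h.
Velocity of ship relative to patrol boat = (4.500, 18.048) − (-50.147, 21.597) = (54.647, -3.549) km/h.
Bearing = atan2(54.65, -3.55) = 93.72° clockwise from north.

094°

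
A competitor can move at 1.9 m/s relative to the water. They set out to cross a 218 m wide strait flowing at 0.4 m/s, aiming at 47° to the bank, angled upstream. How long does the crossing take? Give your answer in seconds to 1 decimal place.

The component of the competitor's velocity perpendicular to the bank is 1.9 × sin 47° = 1.390 m/s.
The flow acts along the bank and has no component across it.
Time = 218 / 1.390 = 156.883 s.

156.9 s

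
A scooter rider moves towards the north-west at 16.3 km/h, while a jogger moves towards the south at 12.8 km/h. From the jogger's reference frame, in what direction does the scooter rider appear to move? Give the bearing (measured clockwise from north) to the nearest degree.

335°

Taking east as x and north as y: scooter rider velocity = (-11.526, 11.526) km/h; jogger velocity = (0.000, -12.800) km/h.
Velocity of scooter rider relative to jogger = (-11.526, 11.526) − (0.000, -12.800) = (-11.526, 24.326) km/h.
Bearing = atan2(-11.53, 24.33) = 334.65° clockwise from north.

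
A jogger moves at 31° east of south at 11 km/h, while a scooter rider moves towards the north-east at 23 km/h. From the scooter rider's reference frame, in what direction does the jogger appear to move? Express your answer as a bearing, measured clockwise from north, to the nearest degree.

202°

Taking east as x and north as y: jogger velocity = (5.665, -9.429) km/h; scooter rider velocity = (16.263, 16.263) km/h.
Velocity of jogger relative to scooter rider = (5.665, -9.429) − (16.263, 16.263) = (-10.598, -25.692) km/h.
Bearing = atan2(-10.60, -25.69) = 202.42° clockwise from north.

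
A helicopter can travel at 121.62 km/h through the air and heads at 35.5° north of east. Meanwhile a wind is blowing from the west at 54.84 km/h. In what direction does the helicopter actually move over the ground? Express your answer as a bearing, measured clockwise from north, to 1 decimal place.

065.3°

Taking east as x and north as y: velocity relative to the air = (99.013, 70.625) km/h; the air relative to ground = (54.840, 0.000) km/h.
Velocity relative to ground = (99.013, 70.625) + (54.840, 0.000) = (153.853, 70.625) km/h.
Bearing = atan2(153.85, 70.63) = 65.34° clockwise from north.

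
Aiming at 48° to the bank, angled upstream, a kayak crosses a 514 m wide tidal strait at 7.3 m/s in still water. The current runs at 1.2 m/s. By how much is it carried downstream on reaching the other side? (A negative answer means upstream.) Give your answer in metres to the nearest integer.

-349 m

Perpendicular speed = 5.425 m/s; crossing time = 514 / 5.425 = 94.747 s.
Net downstream speed = -3.685 m/s.
Drift = -3.685 × 94.747 = -349.111 m (upstream).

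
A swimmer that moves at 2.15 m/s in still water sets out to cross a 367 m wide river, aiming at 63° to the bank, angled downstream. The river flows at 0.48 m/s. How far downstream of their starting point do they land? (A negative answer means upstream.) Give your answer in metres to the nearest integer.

279 m

Perpendicular speed = 1.916 m/s; crossing time = 367 / 1.916 = 191.578 s.
Net downstream speed = 1.456 m/s.
Drift = 1.456 × 191.578 = 278.954 m (downstream).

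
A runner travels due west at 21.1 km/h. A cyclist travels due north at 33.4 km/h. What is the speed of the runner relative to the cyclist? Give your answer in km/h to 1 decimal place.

Taking east as x and north as y: runner velocity = (-21.100, 0.000) km/h; cyclist velocity = (0.000, 33.400) km/h.
Velocity of runner relative to cyclist = (-21.100, 0.000) − (0.000, 33.400) = (-21.100, -33.400) km/h.
Magnitude = |(-21.100, -33.400)| = 39.507 km/h.

39.5 km/h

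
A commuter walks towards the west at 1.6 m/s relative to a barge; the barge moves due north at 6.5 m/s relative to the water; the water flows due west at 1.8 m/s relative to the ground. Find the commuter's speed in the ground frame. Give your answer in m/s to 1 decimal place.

In east/north components (m/s): commuter relative to barge = (-1.600, 0.000); barge relative to water = (0.000, 6.500); water relative to ground = (-1.800, 0.000).
Sum = (-3.400, 6.500) m/s.
Speed = |(-3.400, 6.500)| = 7.336 m/s.

7.3 m/s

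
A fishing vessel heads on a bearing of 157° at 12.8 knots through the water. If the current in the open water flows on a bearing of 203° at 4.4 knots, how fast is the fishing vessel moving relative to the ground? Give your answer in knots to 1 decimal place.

16.2 knots

Taking east as x and north as y: velocity relative to the water = (5.001, -11.782) knots; the water relative to ground = (-1.719, -4.050) knots.
Velocity relative to ground = (5.001, -11.782) + (-1.719, -4.050) = (3.282, -15.833) knots.
Speed = |(3.282, -15.833)| = 16.169 knots.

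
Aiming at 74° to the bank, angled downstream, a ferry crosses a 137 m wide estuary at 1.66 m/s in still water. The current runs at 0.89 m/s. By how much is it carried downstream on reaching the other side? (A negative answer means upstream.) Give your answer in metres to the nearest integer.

Perpendicular speed = 1.596 m/s; crossing time = 137 / 1.596 = 85.856 s.
Net downstream speed = 1.348 m/s.
Drift = 1.348 × 85.856 = 115.696 m (downstream).

116 m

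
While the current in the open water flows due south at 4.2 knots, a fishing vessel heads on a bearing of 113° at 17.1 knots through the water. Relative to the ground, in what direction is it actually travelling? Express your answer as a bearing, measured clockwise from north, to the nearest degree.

Taking east as x and north as y: velocity relative to the water = (15.741, -6.682) knots; the water relative to ground = (0.000, -4.200) knots.
Velocity relative to ground = (15.741, -6.682) + (0.000, -4.200) = (15.741, -10.882) knots.
Bearing = atan2(15.74, -10.88) = 124.66° clockwise from north.

125°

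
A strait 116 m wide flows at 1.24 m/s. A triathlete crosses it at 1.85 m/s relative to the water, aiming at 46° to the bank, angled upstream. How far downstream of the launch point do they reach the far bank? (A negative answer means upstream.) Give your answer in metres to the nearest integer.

Perpendicular speed = 1.331 m/s; crossing time = 116 / 1.331 = 87.167 s.
Net downstream speed = -0.045 m/s.
Drift = -0.045 × 87.167 = -3.933 m (upstream).

-4 m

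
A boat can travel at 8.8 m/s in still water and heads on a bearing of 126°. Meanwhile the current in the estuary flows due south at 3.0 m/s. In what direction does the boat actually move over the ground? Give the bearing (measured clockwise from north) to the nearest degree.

139°

Taking east as x and north as y: velocity relative to the water = (7.119, -5.173) m/s; the water relative to ground = (0.000, -3.000) m/s.
Velocity relative to ground = (7.119, -5.173) + (0.000, -3.000) = (7.119, -8.173) m/s.
Bearing = atan2(7.12, -8.17) = 138.94° clockwise from north.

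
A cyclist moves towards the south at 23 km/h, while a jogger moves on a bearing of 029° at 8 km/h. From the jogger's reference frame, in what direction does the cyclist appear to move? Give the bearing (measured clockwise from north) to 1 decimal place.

187.4°

Taking east as x and north as y: cyclist velocity = (0.000, -23.000) km/h; jogger velocity = (3.878, 6.997) km/h.
Velocity of cyclist relative to jogger = (0.000, -23.000) − (3.878, 6.997) = (-3.878, -29.997) km/h.
Bearing = atan2(-3.88, -30.00) = 187.37° clockwise from north.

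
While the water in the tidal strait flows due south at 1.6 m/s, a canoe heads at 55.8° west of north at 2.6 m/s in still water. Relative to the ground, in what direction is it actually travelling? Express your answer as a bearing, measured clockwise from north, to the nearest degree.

Taking east as x and north as y: velocity relative to the water = (-2.150, 1.461) m/s; the water relative to ground = (0.000, -1.600) m/s.
Velocity relative to ground = (-2.150, 1.461) + (0.000, -1.600) = (-2.150, -0.139) m/s.
Bearing = atan2(-2.15, -0.14) = 266.31° clockwise from north.

266°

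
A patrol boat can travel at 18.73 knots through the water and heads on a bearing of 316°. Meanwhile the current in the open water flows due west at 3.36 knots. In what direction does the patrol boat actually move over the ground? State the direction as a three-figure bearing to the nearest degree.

309°

Taking east as x and north as y: velocity relative to the water = (-13.011, 13.473) knots; the water relative to ground = (-3.360, 0.000) knots.
Velocity relative to ground = (-13.011, 13.473) + (-3.360, 0.000) = (-16.371, 13.473) knots.
Bearing = atan2(-16.37, 13.47) = 309.45° clockwise from north.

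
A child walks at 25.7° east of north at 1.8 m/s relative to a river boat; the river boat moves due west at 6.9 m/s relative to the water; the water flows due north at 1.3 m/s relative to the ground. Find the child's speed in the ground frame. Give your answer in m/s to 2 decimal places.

In east/north components (m/s): child relative to river boat = (0.781, 1.622); river boat relative to water = (-6.900, 0.000); water relative to ground = (0.000, 1.300).
Sum = (-6.119, 2.922) m/s.
Speed = |(-6.119, 2.922)| = 6.781 m/s.

6.78 m/s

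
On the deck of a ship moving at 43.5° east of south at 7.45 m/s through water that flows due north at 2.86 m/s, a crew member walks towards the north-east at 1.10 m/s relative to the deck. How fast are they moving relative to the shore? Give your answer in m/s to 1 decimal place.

In east/north components (m/s): crew member relative to ship = (0.778, 0.778); ship relative to water = (5.128, -5.404); water relative to ground = (0.000, 2.860).
Sum = (5.906, -1.766) m/s.
Speed = |(5.906, -1.766)| = 6.165 m/s.

6.2 m/s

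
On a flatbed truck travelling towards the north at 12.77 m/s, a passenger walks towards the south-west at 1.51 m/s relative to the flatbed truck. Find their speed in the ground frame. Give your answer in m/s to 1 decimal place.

11.8 m/s

Taking east as x and north as y: flatbed truck velocity = (0.000, 12.770) m/s; passenger velocity relative to flatbed truck = (-1.068, -1.068) m/s.
Velocity relative to ground = (0.000, 12.770) + (-1.068, -1.068) = (-1.068, 11.702) m/s.
Speed = |(-1.068, 11.702)| = 11.751 m/s.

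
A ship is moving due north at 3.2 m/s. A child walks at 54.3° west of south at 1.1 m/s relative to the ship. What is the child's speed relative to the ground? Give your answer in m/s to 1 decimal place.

Taking east as x and north as y: ship velocity = (0.000, 3.200) m/s; child velocity relative to ship = (-0.893, -0.642) m/s.
Velocity relative to ground = (0.000, 3.200) + (-0.893, -0.642) = (-0.893, 2.558) m/s.
Speed = |(-0.893, 2.558)| = 2.710 m/s.

2.7 m/s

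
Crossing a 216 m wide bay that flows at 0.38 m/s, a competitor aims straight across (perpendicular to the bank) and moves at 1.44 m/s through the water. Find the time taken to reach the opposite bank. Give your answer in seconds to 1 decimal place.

The component of the competitor's velocity perpendicular to the bank is 1.44 m/s.
Only the cross-stream component determines the crossing time; the current contributes nothing perpendicular to the bank.
Time = 216 / 1.440 = 150.000 s.

150.0 s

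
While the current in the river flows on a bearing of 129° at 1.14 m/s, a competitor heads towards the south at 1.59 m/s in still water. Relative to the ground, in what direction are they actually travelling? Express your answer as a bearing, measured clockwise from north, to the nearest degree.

Taking east as x and north as y: velocity relative to the water = (0.000, -1.590) m/s; the water relative to ground = (0.886, -0.717) m/s.
Velocity relative to ground = (0.000, -1.590) + (0.886, -0.717) = (0.886, -2.307) m/s.
Bearing = atan2(0.89, -2.31) = 159.00° clockwise from north.

159°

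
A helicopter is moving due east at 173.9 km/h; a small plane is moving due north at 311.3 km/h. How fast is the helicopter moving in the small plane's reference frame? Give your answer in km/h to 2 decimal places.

Taking east as x and north as y: helicopter velocity = (173.900, 0.000) km/h; small plane velocity = (0.000, 311.300) km/h.
Velocity of helicopter relative to small plane = (173.900, 0.000) − (0.000, 311.300) = (173.900, -311.300) km/h.
Magnitude = |(173.900, -311.300)| = 356.579 km/h.

356.58 km/h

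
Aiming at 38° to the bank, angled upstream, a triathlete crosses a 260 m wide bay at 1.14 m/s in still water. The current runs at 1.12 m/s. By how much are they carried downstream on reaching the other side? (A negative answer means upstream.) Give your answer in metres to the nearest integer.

82 m

Perpendicular speed = 0.702 m/s; crossing time = 260 / 0.702 = 370.447 s.
Net downstream speed = 0.222 m/s.
Drift = 0.222 × 370.447 = 82.116 m (downstream).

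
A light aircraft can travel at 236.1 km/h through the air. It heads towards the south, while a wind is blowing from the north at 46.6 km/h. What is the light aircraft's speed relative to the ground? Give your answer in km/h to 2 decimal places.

282.70 km/h

Taking east as x and north as y: velocity relative to the air = (0.000, -236.100) km/h; the air relative to ground = (0.000, -46.600) km/h.
Velocity relative to ground = (0.000, -236.100) + (0.000, -46.600) = (0.000, -282.700) km/h.
Speed = |(0.000, -282.700)| = 282.700 km/h.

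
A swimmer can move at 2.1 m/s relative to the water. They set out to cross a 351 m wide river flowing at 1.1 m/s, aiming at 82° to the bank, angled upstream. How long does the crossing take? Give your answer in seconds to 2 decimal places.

168.79 s

The component of the swimmer's velocity perpendicular to the bank is 2.1 × sin 82° = 2.080 m/s.
The current is parallel to the bank, so it does not affect the crossing time.
Time = 351 / 2.080 = 168.785 s.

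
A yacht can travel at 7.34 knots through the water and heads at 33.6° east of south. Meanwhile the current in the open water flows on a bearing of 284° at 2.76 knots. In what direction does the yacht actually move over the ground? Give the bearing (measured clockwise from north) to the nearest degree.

166°

Taking east as x and north as y: velocity relative to the water = (4.062, -6.114) knots; the water relative to ground = (-2.678, 0.668) knots.
Velocity relative to ground = (4.062, -6.114) + (-2.678, 0.668) = (1.384, -5.446) knots.
Bearing = atan2(1.38, -5.45) = 165.74° clockwise from north.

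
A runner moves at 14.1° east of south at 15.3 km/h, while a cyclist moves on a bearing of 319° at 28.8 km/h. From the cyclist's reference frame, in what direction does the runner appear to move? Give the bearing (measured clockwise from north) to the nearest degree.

Taking east as x and north as y: runner velocity = (3.727, -14.839) km/h; cyclist velocity = (-18.895, 21.736) km/h.
Velocity of runner relative to cyclist = (3.727, -14.839) − (-18.895, 21.736) = (22.622, -36.575) km/h.
Bearing = atan2(22.62, -36.57) = 148.26° clockwise from north.

148°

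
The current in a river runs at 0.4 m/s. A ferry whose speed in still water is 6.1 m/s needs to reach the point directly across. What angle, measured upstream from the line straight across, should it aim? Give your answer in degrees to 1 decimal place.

3.8°

To cancel the current, the upstream component of the ferry's velocity must equal the flow: 6.1 sin θ = 0.4.
sin θ = 0.4 / 6.1 = 0.0656.
θ = arcsin(0.0656) = 3.760°.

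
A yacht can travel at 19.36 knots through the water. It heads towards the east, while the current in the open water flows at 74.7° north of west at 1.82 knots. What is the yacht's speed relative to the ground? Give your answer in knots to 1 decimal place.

Taking east as x and north as y: velocity relative to the water = (19.360, 0.000) knots; the water relative to ground = (-0.480, 1.755) knots.
Velocity relative to ground = (19.360, 0.000) + (-0.480, 1.755) = (18.880, 1.755) knots.
Speed = |(18.880, 1.755)| = 18.961 knots.

19.0 knots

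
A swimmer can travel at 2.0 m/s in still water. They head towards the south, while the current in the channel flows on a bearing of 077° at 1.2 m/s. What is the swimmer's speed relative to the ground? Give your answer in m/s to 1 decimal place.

Taking east as x and north as y: velocity relative to the water = (0.000, -2.000) m/s; the water relative to ground = (1.169, 0.270) m/s.
Velocity relative to ground = (0.000, -2.000) + (1.169, 0.270) = (1.169, -1.730) m/s.
Speed = |(1.169, -1.730)| = 2.088 m/s.

2.1 m/s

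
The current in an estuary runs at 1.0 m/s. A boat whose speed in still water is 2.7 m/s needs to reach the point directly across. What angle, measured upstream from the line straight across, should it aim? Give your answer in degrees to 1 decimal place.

To cancel the current, the upstream component of the boat's velocity must equal the flow: 2.7 sin θ = 1.0.
sin θ = 1.0 / 2.7 = 0.3704.
θ = arcsin(0.3704) = 21.738°.

21.7°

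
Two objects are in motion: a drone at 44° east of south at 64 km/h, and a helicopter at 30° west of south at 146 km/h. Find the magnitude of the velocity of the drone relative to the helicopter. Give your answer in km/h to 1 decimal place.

Taking east as x and north as y: drone velocity = (44.458, -46.038) km/h; helicopter velocity = (-73.000, -126.440) km/h.
Velocity of drone relative to helicopter = (44.458, -46.038) − (-73.000, -126.440) = (117.458, 80.402) km/h.
Magnitude = |(117.458, 80.402)| = 142.341 km/h.

142.3 km/h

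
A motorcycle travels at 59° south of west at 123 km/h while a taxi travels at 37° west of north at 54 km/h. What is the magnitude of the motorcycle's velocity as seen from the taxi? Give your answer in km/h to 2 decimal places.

Taking east as x and north as y: motorcycle velocity = (-63.350, -105.432) km/h; taxi velocity = (-32.498, 43.126) km/h.
Velocity of motorcycle relative to taxi = (-63.350, -105.432) − (-32.498, 43.126) = (-30.852, -148.558) km/h.
Magnitude = |(-30.852, -148.558)| = 151.728 km/h.

151.73 km/h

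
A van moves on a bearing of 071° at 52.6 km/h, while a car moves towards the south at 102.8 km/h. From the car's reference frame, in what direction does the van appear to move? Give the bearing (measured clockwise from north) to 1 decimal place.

022.5°

Taking east as x and north as y: van velocity = (49.734, 17.125) km/h; car velocity = (0.000, -102.800) km/h.
Velocity of van relative to car = (49.734, 17.125) − (0.000, -102.800) = (49.734, 119.925) km/h.
Bearing = atan2(49.73, 119.92) = 22.52° clockwise from north.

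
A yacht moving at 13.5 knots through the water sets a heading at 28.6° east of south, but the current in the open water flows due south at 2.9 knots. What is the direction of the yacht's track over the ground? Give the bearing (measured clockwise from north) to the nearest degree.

156°

Taking east as x and north as y: velocity relative to the water = (6.462, -11.853) knots; the water relative to ground = (0.000, -2.900) knots.
Velocity relative to ground = (6.462, -11.853) + (0.000, -2.900) = (6.462, -14.753) knots.
Bearing = atan2(6.46, -14.75) = 156.34° clockwise from north.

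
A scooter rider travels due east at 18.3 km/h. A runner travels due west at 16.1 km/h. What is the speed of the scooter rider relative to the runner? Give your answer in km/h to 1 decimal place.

Taking east as x and north as y: scooter rider velocity = (18.300, 0.000) km/h; runner velocity = (-16.100, 0.000) km/h.
Velocity of scooter rider relative to runner = (18.300, 0.000) − (-16.100, 0.000) = (34.400, 0.000) km/h.
Magnitude = |(34.400, 0.000)| = 34.400 km/h.

34.4 km/h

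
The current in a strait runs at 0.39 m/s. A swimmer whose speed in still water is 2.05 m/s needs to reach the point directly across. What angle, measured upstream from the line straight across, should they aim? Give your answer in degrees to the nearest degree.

11°

To cancel the current, the upstream component of the swimmer's velocity must equal the flow: 2.05 sin θ = 0.39.
sin θ = 0.39 / 2.05 = 0.1902.
θ = arcsin(0.1902) = 10.967°.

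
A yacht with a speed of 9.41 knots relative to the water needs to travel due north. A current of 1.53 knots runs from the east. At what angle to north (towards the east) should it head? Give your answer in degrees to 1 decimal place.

9.4°

The current pushes perpendicular to the desired track; the heading must have a component into the current equal to 1.53 knots: 9.41 sin θ = 1.53.
sin θ = 0.1626, so θ = 9.357°.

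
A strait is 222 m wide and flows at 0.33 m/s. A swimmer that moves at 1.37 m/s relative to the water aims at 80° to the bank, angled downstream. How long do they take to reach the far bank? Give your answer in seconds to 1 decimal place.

The component of the swimmer's velocity perpendicular to the bank is 1.37 × sin 80° = 1.349 m/s.
Only the cross-stream component determines the crossing time; the current contributes nothing perpendicular to the bank.
Time = 222 / 1.349 = 164.544 s.

164.5 s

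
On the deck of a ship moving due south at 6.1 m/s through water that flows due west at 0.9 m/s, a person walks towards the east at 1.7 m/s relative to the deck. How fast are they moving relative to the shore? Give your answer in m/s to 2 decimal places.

In east/north components (m/s): person relative to ship = (1.700, 0.000); ship relative to water = (0.000, -6.100); water relative to ground = (-0.900, 0.000).
Sum = (0.800, -6.100) m/s.
Speed = |(0.800, -6.100)| = 6.152 m/s.

6.15 m/s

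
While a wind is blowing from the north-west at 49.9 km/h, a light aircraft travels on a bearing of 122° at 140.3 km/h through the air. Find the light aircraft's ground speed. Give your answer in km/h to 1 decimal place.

189.3 km/h

Taking east as x and north as y: velocity relative to the air = (118.981, -74.348) km/h; the air relative to ground = (35.285, -35.285) km/h.
Velocity relative to ground = (118.981, -74.348) + (35.285, -35.285) = (154.266, -109.632) km/h.
Speed = |(154.266, -109.632)| = 189.254 km/h.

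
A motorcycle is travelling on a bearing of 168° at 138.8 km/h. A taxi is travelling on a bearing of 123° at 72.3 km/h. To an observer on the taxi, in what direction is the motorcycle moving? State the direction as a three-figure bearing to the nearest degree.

Taking east as x and north as y: motorcycle velocity = (28.858, -135.767) km/h; taxi velocity = (60.636, -39.377) km/h.
Velocity of motorcycle relative to taxi = (28.858, -135.767) − (60.636, -39.377) = (-31.778, -96.389) km/h.
Bearing = atan2(-31.78, -96.39) = 198.25° clockwise from north.

198°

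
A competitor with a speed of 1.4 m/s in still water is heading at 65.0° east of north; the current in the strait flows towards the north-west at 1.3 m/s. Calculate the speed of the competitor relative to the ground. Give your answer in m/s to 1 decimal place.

1.6 m/s

Taking east as x and north as y: velocity relative to the water = (1.269, 0.592) m/s; the water relative to ground = (-0.919, 0.919) m/s.
Velocity relative to ground = (1.269, 0.592) + (-0.919, 0.919) = (0.350, 1.511) m/s.
Speed = |(0.350, 1.511)| = 1.551 m/s.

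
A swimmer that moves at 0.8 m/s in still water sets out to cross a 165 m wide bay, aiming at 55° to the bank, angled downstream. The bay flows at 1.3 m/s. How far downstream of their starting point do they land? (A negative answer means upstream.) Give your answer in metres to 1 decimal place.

442.9 m

Perpendicular speed = 0.655 m/s; crossing time = 165 / 0.655 = 251.785 s.
Net downstream speed = 1.759 m/s.
Drift = 1.759 × 251.785 = 442.854 m (downstream).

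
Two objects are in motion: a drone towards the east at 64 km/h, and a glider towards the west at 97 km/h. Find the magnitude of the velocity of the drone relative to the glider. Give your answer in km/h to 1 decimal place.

161.0 km/h

Taking east as x and north as y: drone velocity = (64.000, 0.000) km/h; glider velocity = (-97.000, 0.000) km/h.
Velocity of drone relative to glider = (64.000, 0.000) − (-97.000, 0.000) = (161.000, 0.000) km/h.
Magnitude = |(161.000, 0.000)| = 161.000 km/h.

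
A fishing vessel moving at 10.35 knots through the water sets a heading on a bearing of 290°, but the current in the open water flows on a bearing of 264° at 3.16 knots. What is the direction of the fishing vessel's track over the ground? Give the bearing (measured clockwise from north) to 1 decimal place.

284.0°

Taking east as x and north as y: velocity relative to the water = (-9.726, 3.540) knots; the water relative to ground = (-3.143, -0.330) knots.
Velocity relative to ground = (-9.726, 3.540) + (-3.143, -0.330) = (-12.869, 3.210) knots.
Bearing = atan2(-12.87, 3.21) = 284.00° clockwise from north.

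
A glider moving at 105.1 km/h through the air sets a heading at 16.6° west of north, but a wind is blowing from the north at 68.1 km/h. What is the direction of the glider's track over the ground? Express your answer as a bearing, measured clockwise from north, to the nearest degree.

317°

Taking east as x and north as y: velocity relative to the air = (-30.026, 100.720) km/h; the air relative to ground = (0.000, -68.100) km/h.
Velocity relative to ground = (-30.026, 100.720) + (0.000, -68.100) = (-30.026, 32.620) km/h.
Bearing = atan2(-30.03, 32.62) = 317.37° clockwise from north.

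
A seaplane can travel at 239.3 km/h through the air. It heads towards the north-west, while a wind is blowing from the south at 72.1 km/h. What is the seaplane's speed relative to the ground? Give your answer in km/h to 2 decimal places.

294.73 km/h

Taking east as x and north as y: velocity relative to the air = (-169.211, 169.211) km/h; the air relative to ground = (0.000, 72.100) km/h.
Velocity relative to ground = (-169.211, 169.211) + (0.000, 72.100) = (-169.211, 241.311) km/h.
Speed = |(-169.211, 241.311)| = 294.725 km/h.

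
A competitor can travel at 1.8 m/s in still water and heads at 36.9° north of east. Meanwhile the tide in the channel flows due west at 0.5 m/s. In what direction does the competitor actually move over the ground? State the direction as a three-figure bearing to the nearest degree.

041°

Taking east as x and north as y: velocity relative to the water = (1.439, 1.081) m/s; the water relative to ground = (-0.500, 0.000) m/s.
Velocity relative to ground = (1.439, 1.081) + (-0.500, 0.000) = (0.939, 1.081) m/s.
Bearing = atan2(0.94, 1.08) = 41.00° clockwise from north.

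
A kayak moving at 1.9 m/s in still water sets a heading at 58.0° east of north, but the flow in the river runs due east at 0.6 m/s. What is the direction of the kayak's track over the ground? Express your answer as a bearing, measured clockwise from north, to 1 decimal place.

Taking east as x and north as y: velocity relative to the water = (1.611, 1.007) m/s; the water relative to ground = (0.600, 0.000) m/s.
Velocity relative to ground = (1.611, 1.007) + (0.600, 0.000) = (2.211, 1.007) m/s.
Bearing = atan2(2.21, 1.01) = 65.52° clockwise from north.

065.5°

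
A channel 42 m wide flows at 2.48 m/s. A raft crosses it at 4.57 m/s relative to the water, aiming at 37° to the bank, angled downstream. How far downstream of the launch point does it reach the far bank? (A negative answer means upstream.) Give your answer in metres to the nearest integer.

94 m

Perpendicular speed = 2.750 m/s; crossing time = 42 / 2.750 = 15.271 s.
Net downstream speed = 6.130 m/s.
Drift = 6.130 × 15.271 = 93.608 m (downstream).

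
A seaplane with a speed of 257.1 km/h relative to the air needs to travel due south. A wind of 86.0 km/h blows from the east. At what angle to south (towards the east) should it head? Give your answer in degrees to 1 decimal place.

The wind pushes perpendicular to the desired track; the heading must have a component into the wind equal to 86.0 km/h: 257.1 sin θ = 86.0.
sin θ = 0.3345, so θ = 19.542°.

19.5°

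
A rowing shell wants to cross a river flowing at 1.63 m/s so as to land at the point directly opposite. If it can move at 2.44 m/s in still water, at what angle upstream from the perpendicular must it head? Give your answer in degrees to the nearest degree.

42°

To cancel the current, the upstream component of the rowing shell's velocity must equal the flow: 2.44 sin θ = 1.63.
sin θ = 1.63 / 2.44 = 0.6680.
θ = arcsin(0.6680) = 41.915°.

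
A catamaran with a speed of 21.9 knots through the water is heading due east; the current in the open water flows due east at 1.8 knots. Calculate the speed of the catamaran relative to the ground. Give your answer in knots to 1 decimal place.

23.7 knots

Taking east as x and north as y: velocity relative to the water = (21.900, 0.000) knots; the water relative to ground = (1.800, 0.000) knots.
Velocity relative to ground = (21.900, 0.000) + (1.800, 0.000) = (23.700, 0.000) knots.
Speed = |(23.700, 0.000)| = 23.700 knots.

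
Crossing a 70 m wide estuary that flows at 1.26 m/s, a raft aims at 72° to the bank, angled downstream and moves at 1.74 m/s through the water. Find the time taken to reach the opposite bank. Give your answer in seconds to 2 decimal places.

42.30 s

The component of the raft's velocity perpendicular to the bank is 1.74 × sin 72° = 1.655 m/s.
The current is parallel to the bank, so it does not affect the crossing time.
Time = 70 / 1.655 = 42.300 s.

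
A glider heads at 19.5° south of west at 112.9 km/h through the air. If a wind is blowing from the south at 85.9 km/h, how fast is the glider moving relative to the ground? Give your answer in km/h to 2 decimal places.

Taking east as x and north as y: velocity relative to the air = (-106.424, -37.687) km/h; the air relative to ground = (0.000, 85.900) km/h.
Velocity relative to ground = (-106.424, -37.687) + (0.000, 85.900) = (-106.424, 48.213) km/h.
Speed = |(-106.424, 48.213)| = 116.836 km/h.

116.84 km/h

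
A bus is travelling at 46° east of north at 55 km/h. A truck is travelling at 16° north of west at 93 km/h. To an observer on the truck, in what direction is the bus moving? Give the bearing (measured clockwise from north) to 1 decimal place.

084.4°

Taking east as x and north as y: bus velocity = (39.564, 38.206) km/h; truck velocity = (-89.397, 25.634) km/h.
Velocity of bus relative to truck = (39.564, 38.206) − (-89.397, 25.634) = (128.961, 12.572) km/h.
Bearing = atan2(128.96, 12.57) = 84.43° clockwise from north.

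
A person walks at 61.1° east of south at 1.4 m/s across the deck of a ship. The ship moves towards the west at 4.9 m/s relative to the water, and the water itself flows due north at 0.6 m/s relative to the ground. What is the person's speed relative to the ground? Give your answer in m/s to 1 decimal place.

3.7 m/s

In east/north components (m/s): person relative to ship = (1.226, -0.677); ship relative to water = (-4.900, 0.000); water relative to ground = (0.000, 0.600).
Sum = (-3.674, -0.077) m/s.
Speed = |(-3.674, -0.077)| = 3.675 m/s.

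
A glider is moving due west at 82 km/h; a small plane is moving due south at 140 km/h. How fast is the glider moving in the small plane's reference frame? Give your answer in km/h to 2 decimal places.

Taking east as x and north as y: glider velocity = (-82.000, 0.000) km/h; small plane velocity = (0.000, -140.000) km/h.
Velocity of glider relative to small plane = (-82.000, 0.000) − (0.000, -140.000) = (-82.000, 140.000) km/h.
Magnitude = |(-82.000, 140.000)| = 162.247 km/h.

162.25 km/h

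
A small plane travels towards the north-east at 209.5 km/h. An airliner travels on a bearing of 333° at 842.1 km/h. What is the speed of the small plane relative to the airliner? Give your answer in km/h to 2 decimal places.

802.49 km/h

Taking east as x and north as y: small plane velocity = (148.139, 148.139) km/h; airliner velocity = (-382.305, 750.317) km/h.
Velocity of small plane relative to airliner = (148.139, 148.139) − (-382.305, 750.317) = (530.444, -602.178) km/h.
Magnitude = |(530.444, -602.178)| = 802.489 km/h.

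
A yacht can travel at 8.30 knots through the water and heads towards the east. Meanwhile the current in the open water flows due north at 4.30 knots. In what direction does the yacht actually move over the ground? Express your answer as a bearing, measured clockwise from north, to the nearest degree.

Taking east as x and north as y: velocity relative to the water = (8.300, 0.000) knots; the water relative to ground = (0.000, 4.300) knots.
Velocity relative to ground = (8.300, 0.000) + (0.000, 4.300) = (8.300, 4.300) knots.
Bearing = atan2(8.30, 4.30) = 62.61° clockwise from north.

063°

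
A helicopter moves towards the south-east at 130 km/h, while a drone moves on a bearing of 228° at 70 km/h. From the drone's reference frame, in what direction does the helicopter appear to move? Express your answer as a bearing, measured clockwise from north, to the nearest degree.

107°

Taking east as x and north as y: helicopter velocity = (91.924, -91.924) km/h; drone velocity = (-52.020, -46.839) km/h.
Velocity of helicopter relative to drone = (91.924, -91.924) − (-52.020, -46.839) = (143.944, -45.085) km/h.
Bearing = atan2(143.94, -45.08) = 107.39° clockwise from north.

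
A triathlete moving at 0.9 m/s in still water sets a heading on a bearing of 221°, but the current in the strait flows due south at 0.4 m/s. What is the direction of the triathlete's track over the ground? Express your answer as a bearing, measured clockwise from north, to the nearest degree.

Taking east as x and north as y: velocity relative to the water = (-0.590, -0.679) m/s; the water relative to ground = (0.000, -0.400) m/s.
Velocity relative to ground = (-0.590, -0.679) + (0.000, -0.400) = (-0.590, -1.079) m/s.
Bearing = atan2(-0.59, -1.08) = 208.68° clockwise from north.

209°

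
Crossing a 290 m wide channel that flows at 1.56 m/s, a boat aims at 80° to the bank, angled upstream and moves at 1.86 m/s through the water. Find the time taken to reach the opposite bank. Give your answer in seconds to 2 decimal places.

158.32 s

The component of the boat's velocity perpendicular to the bank is 1.86 × sin 80° = 1.832 m/s.
The flow acts along the bank and has no component across it.
Time = 290 / 1.832 = 158.319 s.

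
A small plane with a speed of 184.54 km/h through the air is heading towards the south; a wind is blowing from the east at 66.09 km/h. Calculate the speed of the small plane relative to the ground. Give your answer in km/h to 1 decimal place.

Taking east as x and north as y: velocity relative to the air = (0.000, -184.540) km/h; the air relative to ground = (-66.090, 0.000) km/h.
Velocity relative to ground = (0.000, -184.540) + (-66.090, 0.000) = (-66.090, -184.540) km/h.
Speed = |(-66.090, -184.540)| = 196.018 km/h.

196.0 km/h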